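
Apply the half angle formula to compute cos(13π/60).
cos(13π/60) = √((1 + cos 13π/30)/2) = 0.7771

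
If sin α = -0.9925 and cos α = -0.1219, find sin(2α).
sin(2α) = 2 sin α cos α = 0.242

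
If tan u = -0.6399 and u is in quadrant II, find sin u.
sin u = 0.539 (using tan²u + 1 = sec²u)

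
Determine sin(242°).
sin(242°) = -0.8829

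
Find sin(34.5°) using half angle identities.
sin(34.5°) = √((1 - cos 69°)/2) = 0.5664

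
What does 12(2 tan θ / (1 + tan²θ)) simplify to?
12(2 tan θ / (1 + tan²θ)) = 12(sin(2θ)) (using Double angle)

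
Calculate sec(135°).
sec(135°) = -√2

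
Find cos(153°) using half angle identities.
cos(153°) = -√((1 + cos 306°)/2) = -0.891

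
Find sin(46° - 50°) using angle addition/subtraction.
sin(46° - 50°) = sin 46° cos 50° - cos 46° sin 50° = -0.06976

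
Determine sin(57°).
sin(57°) = 0.8387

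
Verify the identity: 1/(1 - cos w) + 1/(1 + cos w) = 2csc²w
LHS = [(1 + cos w) + (1 - cos w)] / [(1 - cos w)(1 + cos w)] = 2/(1 - cos²w) = 2/sin²w = 2csc²w = RHS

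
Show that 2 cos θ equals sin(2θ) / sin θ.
RHS = 2 sin θ cos θ / sin θ = 2 cos θ = LHS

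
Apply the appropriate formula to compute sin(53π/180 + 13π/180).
sin(53π/180 + 13π/180) = sin 53π/180 cos 13π/180 + cos 53π/180 sin 13π/180 = 0.9135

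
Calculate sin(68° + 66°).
sin(68° + 66°) = sin 68° cos 66° + cos 68° sin 66° = 0.7193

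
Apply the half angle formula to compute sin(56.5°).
sin(56.5°) = √((1 - cos 113°)/2) = 0.8339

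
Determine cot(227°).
cot(227°) = 0.9325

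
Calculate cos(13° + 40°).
cos(13° + 40°) = cos 13° cos 40° - sin 13° sin 40° = 0.6018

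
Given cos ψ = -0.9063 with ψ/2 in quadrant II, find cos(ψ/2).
cos(ψ/2) = ±√((1 + cos ψ)/2); negative since ψ/2 ∈ QII, so cos(ψ/2) = -0.2164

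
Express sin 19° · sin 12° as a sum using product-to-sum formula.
sin 19° sin 12° = (1/2)[cos(19°-12°) - cos(19°+12°)]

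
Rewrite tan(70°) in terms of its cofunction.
tan(70°) = cot(90° - 70°) = cot(20°)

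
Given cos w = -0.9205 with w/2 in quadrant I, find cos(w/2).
cos(w/2) = ±√((1 + cos w)/2); positive since w/2 ∈ QI, so cos(w/2) = 0.1994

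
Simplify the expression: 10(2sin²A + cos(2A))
10(2sin²A + cos(2A)) = 10 (using Double angle)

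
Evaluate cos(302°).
cos(302°) = 0.5299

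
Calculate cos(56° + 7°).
cos(56° + 7°) = cos 56° cos 7° - sin 56° sin 7° = 0.454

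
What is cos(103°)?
cos(103°) = -0.225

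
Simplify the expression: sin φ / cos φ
sin φ / cos φ = tan φ (using Quotient identity)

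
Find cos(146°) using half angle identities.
cos(146°) = -√((1 + cos 292°)/2) = -0.829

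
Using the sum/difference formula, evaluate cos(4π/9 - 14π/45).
cos(4π/9 - 14π/45) = cos 4π/9 cos 14π/45 + sin 4π/9 sin 14π/45 = 0.9135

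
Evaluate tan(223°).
tan(223°) = 0.9325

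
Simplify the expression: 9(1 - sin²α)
9(1 - sin²α) = 9(cos²α) (using Pythagorean identity)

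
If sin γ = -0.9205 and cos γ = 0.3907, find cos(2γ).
cos(2γ) = cos²γ - sin²γ = -0.6947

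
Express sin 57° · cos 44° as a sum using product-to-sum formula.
sin 57° cos 44° = (1/2)[sin(57°+44°) + sin(57°-44°)]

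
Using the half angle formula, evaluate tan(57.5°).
tan(57.5°) = sin 115° / (1 + cos 115°) = 1.57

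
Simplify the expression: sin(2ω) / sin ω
sin(2ω) / sin ω = 2 cos ω (using Double angle)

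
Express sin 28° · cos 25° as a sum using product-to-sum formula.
sin 28° cos 25° = (1/2)[sin(28°+25°) + sin(28°-25°)]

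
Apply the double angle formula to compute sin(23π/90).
sin(23π/90) = 2 sin 23π/180 cos 23π/180 = 0.7193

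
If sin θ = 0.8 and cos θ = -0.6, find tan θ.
tan θ = sin θ / cos θ = -1.333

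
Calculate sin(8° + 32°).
sin(8° + 32°) = sin 8° cos 32° + cos 8° sin 32° = 0.6428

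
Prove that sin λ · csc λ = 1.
LHS = sin λ · (1/sin λ) = 1 = RHS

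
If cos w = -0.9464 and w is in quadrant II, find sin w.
sin w = 0.323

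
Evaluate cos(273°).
cos(273°) = 0.05234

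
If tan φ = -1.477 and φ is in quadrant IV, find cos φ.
cos φ = 0.5606 (using tan²φ + 1 = sec²φ)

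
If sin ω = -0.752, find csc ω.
csc ω = 1/sin ω = -1.33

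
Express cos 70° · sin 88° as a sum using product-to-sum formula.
cos 70° sin 88° = (1/2)[sin(70°+88°) - sin(70°-88°)]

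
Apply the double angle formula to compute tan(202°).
tan(202°) = 2 tan 101° / (1 - tan²101°) = 0.404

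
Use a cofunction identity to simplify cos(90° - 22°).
cos(90° - 22°) = sin(22°)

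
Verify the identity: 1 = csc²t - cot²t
RHS = 1/sin²t - cos²t/sin²t = (1 - cos²t)/sin²t = sin²t/sin²t = 1 = LHS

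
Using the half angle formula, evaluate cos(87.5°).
cos(87.5°) = √((1 + cos 175°)/2) = 0.04362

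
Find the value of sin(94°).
sin(94°) = 0.9976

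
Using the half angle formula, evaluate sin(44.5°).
sin(44.5°) = √((1 - cos 89°)/2) = 0.7009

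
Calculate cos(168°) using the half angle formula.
cos(168°) = -√((1 + cos 336°)/2) = -0.9781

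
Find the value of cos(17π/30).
cos(17π/30) = -0.2079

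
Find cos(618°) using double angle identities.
cos(618°) = cos²309° - sin²309° = -0.2079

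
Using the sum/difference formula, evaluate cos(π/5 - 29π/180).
cos(π/5 - 29π/180) = cos π/5 cos 29π/180 + sin π/5 sin 29π/180 = 0.9925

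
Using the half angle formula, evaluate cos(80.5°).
cos(80.5°) = √((1 + cos 161°)/2) = 0.165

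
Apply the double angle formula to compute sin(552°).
sin(552°) = 2 sin 276° cos 276° = -0.2079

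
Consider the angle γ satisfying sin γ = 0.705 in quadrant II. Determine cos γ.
cos γ = ±√(1 - sin²γ) = -0.7092 (negative in QII)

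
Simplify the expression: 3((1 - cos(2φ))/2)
3((1 - cos(2φ))/2) = 3(sin²φ) (using Power reduction)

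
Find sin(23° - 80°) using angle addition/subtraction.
sin(23° - 80°) = sin 23° cos 80° - cos 23° sin 80° = -0.8387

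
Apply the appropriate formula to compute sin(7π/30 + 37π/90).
sin(7π/30 + 37π/90) = sin 7π/30 cos 37π/90 + cos 7π/30 sin 37π/90 = 0.8988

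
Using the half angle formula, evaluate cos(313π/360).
cos(313π/360) = -√((1 + cos 313π/180)/2) = -0.9171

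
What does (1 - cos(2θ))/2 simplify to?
(1 - cos(2θ))/2 = sin²θ (using Power reduction)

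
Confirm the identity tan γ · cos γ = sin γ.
LHS = (sin γ/cos γ) · cos γ = sin γ = RHS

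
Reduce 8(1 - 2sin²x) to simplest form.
8(1 - 2sin²x) = 8(cos(2x)) (using Double angle)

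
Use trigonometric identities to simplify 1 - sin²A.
1 - sin²A = cos²A (using Pythagorean identity)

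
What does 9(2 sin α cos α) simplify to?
9(2 sin α cos α) = 9(sin(2α)) (using Double angle)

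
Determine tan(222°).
tan(222°) = 0.9004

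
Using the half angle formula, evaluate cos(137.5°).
cos(137.5°) = -√((1 + cos 275°)/2) = -0.7373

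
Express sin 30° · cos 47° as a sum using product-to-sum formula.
sin 30° cos 47° = (1/2)[sin(30°+47°) + sin(30°-47°)]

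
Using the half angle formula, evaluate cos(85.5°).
cos(85.5°) = √((1 + cos 171°)/2) = 0.07846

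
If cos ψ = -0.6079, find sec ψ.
sec ψ = 1/cos ψ = -1.645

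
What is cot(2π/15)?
cot(2π/15) = 2.246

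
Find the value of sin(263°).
sin(263°) = -0.9925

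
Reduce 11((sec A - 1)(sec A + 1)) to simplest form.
11((sec A - 1)(sec A + 1)) = 11(tan²A) (using Diff. of squares)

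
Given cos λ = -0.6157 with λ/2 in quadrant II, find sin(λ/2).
sin(λ/2) = ±√((1 - cos λ)/2); positive since λ/2 ∈ QII, so sin(λ/2) = 0.8988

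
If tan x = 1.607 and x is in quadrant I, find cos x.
cos x = 0.5283 (using tan²x + 1 = sec²x)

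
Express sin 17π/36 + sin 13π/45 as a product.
sin 17π/36 + sin 13π/45 = 2 sin(137π/360) cos(11π/120)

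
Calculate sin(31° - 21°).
sin(31° - 21°) = sin 31° cos 21° - cos 31° sin 21° = 0.1736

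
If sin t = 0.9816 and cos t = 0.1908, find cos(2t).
cos(2t) = cos²t - sin²t = -0.9271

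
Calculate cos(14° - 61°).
cos(14° - 61°) = cos 14° cos 61° + sin 14° sin 61° = 0.682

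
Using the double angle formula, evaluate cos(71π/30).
cos(71π/30) = cos²71π/60 - sin²71π/60 = 0.4067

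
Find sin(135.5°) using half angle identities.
sin(135.5°) = √((1 - cos 271°)/2) = 0.7009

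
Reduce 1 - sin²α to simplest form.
1 - sin²α = cos²α (using Pythagorean identity)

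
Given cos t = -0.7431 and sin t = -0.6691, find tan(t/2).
tan(t/2) = sin t / (1 + cos t) = -2.605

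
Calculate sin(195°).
sin(195°) = -(√6-√2)/4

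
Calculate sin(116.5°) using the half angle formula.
sin(116.5°) = √((1 - cos 233°)/2) = 0.8949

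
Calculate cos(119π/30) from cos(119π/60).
cos(119π/30) = cos²119π/60 - sin²119π/60 = 0.9945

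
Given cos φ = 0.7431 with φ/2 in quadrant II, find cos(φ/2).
cos(φ/2) = ±√((1 + cos φ)/2); negative since φ/2 ∈ QII, so cos(φ/2) = -0.9336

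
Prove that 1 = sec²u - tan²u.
RHS = 1/cos²u - sin²u/cos²u = (1 - sin²u)/cos²u = cos²u/cos²u = 1 = LHS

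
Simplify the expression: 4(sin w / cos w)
4(sin w / cos w) = 4(tan w) (using Quotient identity)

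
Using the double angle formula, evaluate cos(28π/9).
cos(28π/9) = 1 - 2sin²14π/9 = -0.9397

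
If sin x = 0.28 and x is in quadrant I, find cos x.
cos x = 0.96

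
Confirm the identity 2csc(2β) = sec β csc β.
LHS = 2/sin(2β) = 2/(2 sin β cos β) = 1/(sin β cos β) = (1/cos β)(1/sin β) = sec β csc β = RHS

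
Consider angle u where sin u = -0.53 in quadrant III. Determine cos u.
cos u = ±√(1 - sin²u) = -0.848 (negative in QIII)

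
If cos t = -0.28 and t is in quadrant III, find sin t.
sin t = -0.96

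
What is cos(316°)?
cos(316°) = 0.7193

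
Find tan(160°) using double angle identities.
tan(160°) = 2 tan 80° / (1 - tan²80°) = -0.364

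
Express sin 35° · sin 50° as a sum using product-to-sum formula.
sin 35° sin 50° = (1/2)[cos(35°-50°) - cos(35°+50°)]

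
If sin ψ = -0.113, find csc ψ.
csc ψ = 1/sin ψ = -8.85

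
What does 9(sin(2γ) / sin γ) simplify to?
9(sin(2γ) / sin γ) = 9(2 cos γ) (using Double angle)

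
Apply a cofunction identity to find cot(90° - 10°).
cot(90° - 10°) = tan(10°) = 0.1763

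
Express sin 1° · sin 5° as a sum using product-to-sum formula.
sin 1° sin 5° = (1/2)[cos(1°-5°) - cos(1°+5°)]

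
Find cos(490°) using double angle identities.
cos(490°) = cos²245° - sin²245° = -0.6428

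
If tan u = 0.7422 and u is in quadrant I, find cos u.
cos u = 0.803 (using tan²u + 1 = sec²u)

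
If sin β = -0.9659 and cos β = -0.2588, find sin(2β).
sin(2β) = 2 sin β cos β = 0.4999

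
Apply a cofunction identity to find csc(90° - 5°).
csc(90° - 5°) = sec(5°) = 1.004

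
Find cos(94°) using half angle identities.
cos(94°) = -√((1 + cos 188°)/2) = -0.06976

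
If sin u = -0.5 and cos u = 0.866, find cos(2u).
cos(2u) = cos²u - sin²u = 0.5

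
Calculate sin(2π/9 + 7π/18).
sin(2π/9 + 7π/18) = sin 2π/9 cos 7π/18 + cos 2π/9 sin 7π/18 = 0.9397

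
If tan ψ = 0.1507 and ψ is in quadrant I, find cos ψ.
cos ψ = 0.9888 (using tan²ψ + 1 = sec²ψ)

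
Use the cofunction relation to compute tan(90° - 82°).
tan(90° - 82°) = cot(82°) = 0.1405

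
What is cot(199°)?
cot(199°) = 2.904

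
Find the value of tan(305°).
tan(305°) = -1.428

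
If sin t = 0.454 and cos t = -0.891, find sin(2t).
sin(2t) = 2 sin t cos t = -0.809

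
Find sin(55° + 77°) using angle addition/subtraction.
sin(55° + 77°) = sin 55° cos 77° + cos 55° sin 77° = 0.7431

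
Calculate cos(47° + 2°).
cos(47° + 2°) = cos 47° cos 2° - sin 47° sin 2° = 0.6561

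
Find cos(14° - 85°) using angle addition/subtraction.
cos(14° - 85°) = cos 14° cos 85° + sin 14° sin 85° = 0.3256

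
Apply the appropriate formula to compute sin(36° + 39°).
sin(36° + 39°) = sin 36° cos 39° + cos 36° sin 39° = (√6+√2)/4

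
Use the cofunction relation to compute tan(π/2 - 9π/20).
tan(π/2 - 9π/20) = cot(9π/20) = 0.1584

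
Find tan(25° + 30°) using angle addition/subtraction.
tan(25° + 30°) = (tan 25° + tan 30°)/(1 - tan 25° tan 30°) = 1.428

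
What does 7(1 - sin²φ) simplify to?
7(1 - sin²φ) = 7(cos²φ) (using Pythagorean identity)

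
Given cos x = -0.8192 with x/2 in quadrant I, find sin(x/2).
sin(x/2) = ±√((1 - cos x)/2); positive since x/2 ∈ QI, so sin(x/2) = 0.9537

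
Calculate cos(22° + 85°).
cos(22° + 85°) = cos 22° cos 85° - sin 22° sin 85° = -0.2924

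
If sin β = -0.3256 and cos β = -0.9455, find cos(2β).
cos(2β) = cos²β - sin²β = 0.788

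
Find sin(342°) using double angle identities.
sin(342°) = 2 sin 171° cos 171° = -0.309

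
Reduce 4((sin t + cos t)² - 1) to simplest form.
4((sin t + cos t)² - 1) = 4(sin(2t)) (using Pythagorean + double angle)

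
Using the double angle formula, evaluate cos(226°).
cos(226°) = cos²113° - sin²113° = -0.6947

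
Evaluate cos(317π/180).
cos(317π/180) = 0.7314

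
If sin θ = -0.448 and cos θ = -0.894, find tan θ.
tan θ = sin θ / cos θ = 0.5011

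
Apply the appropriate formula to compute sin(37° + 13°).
sin(37° + 13°) = sin 37° cos 13° + cos 37° sin 13° = 0.766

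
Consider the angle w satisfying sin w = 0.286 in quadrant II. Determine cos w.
cos w = ±√(1 - sin²w) = -0.9582 (negative in QII)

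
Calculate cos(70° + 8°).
cos(70° + 8°) = cos 70° cos 8° - sin 70° sin 8° = 0.2079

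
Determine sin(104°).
sin(104°) = 0.9703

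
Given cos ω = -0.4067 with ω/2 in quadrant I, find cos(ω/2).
cos(ω/2) = ±√((1 + cos ω)/2); positive since ω/2 ∈ QI, so cos(ω/2) = 0.5447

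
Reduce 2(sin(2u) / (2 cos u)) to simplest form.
2(sin(2u) / (2 cos u)) = 2(sin u) (using Double angle)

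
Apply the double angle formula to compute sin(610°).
sin(610°) = 2 sin 305° cos 305° = -0.9397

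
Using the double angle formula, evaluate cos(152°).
cos(152°) = cos²76° - sin²76° = -0.8829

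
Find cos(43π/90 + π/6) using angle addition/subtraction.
cos(43π/90 + π/6) = cos 43π/90 cos π/6 - sin 43π/90 sin π/6 = -0.4384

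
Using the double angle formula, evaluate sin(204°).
sin(204°) = 2 sin 102° cos 102° = -0.4067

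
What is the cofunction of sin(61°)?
sin(61°) = cos(90° - 61°) = cos(29°)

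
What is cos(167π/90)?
cos(167π/90) = 0.8988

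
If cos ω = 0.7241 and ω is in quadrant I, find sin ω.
sin ω = 0.6897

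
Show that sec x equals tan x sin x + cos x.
RHS = sin²x/cos x + cos x = (sin²x + cos²x)/cos x = 1/cos x = sec x = LHS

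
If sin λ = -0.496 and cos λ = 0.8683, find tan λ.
tan λ = sin λ / cos λ = -0.5712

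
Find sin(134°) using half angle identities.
sin(134°) = √((1 - cos 268°)/2) = 0.7193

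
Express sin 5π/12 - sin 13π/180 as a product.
sin 5π/12 - sin 13π/180 = 2 cos(11π/45) sin(31π/180)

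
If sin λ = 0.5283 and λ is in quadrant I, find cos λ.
cos λ = 0.8491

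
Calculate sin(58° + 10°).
sin(58° + 10°) = sin 58° cos 10° + cos 58° sin 10° = 0.9272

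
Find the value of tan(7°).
tan(7°) = 0.1228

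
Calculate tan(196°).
tan(196°) = 0.2867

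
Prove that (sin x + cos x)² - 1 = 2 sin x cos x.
LHS = sin²x + 2 sin x cos x + cos²x - 1 = (sin²x + cos²x) + 2 sin x cos x - 1 = 1 + 2 sin x cos x - 1 = 2 sin x cos x = RHS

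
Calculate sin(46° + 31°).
sin(46° + 31°) = sin 46° cos 31° + cos 46° sin 31° = 0.9744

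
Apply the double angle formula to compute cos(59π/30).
cos(59π/30) = 2cos²59π/60 - 1 = 0.9945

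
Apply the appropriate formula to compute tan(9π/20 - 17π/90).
tan(9π/20 - 17π/90) = (tan 9π/20 - tan 17π/90)/(1 + tan 9π/20 tan 17π/90) = 1.072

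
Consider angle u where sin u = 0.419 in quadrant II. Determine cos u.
cos u = ±√(1 - sin²u) = -0.908 (negative in QII)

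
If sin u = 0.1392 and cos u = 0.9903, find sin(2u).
sin(2u) = 2 sin u cos u = 0.2757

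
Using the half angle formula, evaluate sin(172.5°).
sin(172.5°) = √((1 - cos 345°)/2) = 0.1305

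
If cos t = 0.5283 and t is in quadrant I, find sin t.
sin t = 0.8491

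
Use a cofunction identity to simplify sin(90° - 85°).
sin(90° - 85°) = cos(85°)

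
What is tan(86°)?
tan(86°) = 14.3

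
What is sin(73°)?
sin(73°) = 0.9563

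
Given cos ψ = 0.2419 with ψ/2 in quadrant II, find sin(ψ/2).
sin(ψ/2) = ±√((1 - cos ψ)/2); positive since ψ/2 ∈ QII, so sin(ψ/2) = 0.6157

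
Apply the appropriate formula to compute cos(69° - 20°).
cos(69° - 20°) = cos 69° cos 20° + sin 69° sin 20° = 0.6561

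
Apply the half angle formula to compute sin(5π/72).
sin(5π/72) = √((1 - cos 5π/36)/2) = 0.2164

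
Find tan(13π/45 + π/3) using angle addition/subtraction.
tan(13π/45 + π/3) = (tan 13π/45 + tan π/3)/(1 - tan 13π/45 tan π/3) = -2.475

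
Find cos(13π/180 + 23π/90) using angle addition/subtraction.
cos(13π/180 + 23π/90) = cos 13π/180 cos 23π/90 - sin 13π/180 sin 23π/90 = 0.515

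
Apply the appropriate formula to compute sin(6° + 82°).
sin(6° + 82°) = sin 6° cos 82° + cos 6° sin 82° = 0.9994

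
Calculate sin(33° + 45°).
sin(33° + 45°) = sin 33° cos 45° + cos 33° sin 45° = 0.9781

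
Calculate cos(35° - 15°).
cos(35° - 15°) = cos 35° cos 15° + sin 35° sin 15° = 0.9397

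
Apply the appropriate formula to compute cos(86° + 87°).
cos(86° + 87°) = cos 86° cos 87° - sin 86° sin 87° = -0.9925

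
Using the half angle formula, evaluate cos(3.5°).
cos(3.5°) = √((1 + cos 7°)/2) = 0.9981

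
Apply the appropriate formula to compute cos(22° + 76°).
cos(22° + 76°) = cos 22° cos 76° - sin 22° sin 76° = -0.1392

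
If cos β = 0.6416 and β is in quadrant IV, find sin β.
sin β = -0.767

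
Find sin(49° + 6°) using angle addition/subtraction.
sin(49° + 6°) = sin 49° cos 6° + cos 49° sin 6° = 0.8192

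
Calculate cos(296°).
cos(296°) = 0.4384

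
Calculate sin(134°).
sin(134°) = 0.7193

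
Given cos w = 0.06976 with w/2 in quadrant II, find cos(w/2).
cos(w/2) = ±√((1 + cos w)/2); negative since w/2 ∈ QII, so cos(w/2) = -0.7314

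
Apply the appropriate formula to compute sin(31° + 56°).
sin(31° + 56°) = sin 31° cos 56° + cos 31° sin 56° = 0.9986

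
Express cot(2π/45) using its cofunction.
cot(2π/45) = tan(π/2 - 2π/45) = tan(41π/90)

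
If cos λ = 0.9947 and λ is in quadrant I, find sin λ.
sin λ = 0.1028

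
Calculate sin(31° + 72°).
sin(31° + 72°) = sin 31° cos 72° + cos 31° sin 72° = 0.9744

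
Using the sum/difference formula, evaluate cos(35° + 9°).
cos(35° + 9°) = cos 35° cos 9° - sin 35° sin 9° = 0.7193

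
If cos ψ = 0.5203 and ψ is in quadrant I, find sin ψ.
sin ψ = 0.854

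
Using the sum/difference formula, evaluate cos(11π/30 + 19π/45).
cos(11π/30 + 19π/45) = cos 11π/30 cos 19π/45 - sin 11π/30 sin 19π/45 = -0.788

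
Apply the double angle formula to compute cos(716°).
cos(716°) = cos²358° - sin²358° = 0.9976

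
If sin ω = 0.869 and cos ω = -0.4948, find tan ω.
tan ω = sin ω / cos ω = -1.756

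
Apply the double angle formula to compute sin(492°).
sin(492°) = 2 sin 246° cos 246° = 0.7431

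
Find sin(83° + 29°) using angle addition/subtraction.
sin(83° + 29°) = sin 83° cos 29° + cos 83° sin 29° = 0.9272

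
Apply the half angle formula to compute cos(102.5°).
cos(102.5°) = -√((1 + cos 205°)/2) = -0.2164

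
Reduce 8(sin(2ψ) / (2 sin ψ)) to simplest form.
8(sin(2ψ) / (2 sin ψ)) = 8(cos ψ) (using Double angle)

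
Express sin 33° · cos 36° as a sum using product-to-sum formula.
sin 33° cos 36° = (1/2)[sin(33°+36°) + sin(33°-36°)]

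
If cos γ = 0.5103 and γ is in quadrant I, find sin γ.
sin γ = 0.86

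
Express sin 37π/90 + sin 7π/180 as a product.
sin 37π/90 + sin 7π/180 = 2 sin(9π/40) cos(67π/360)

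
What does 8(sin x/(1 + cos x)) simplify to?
8(sin x/(1 + cos x)) = 8(tan(x/2)) (using Half angle)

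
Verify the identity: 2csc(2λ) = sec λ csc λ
LHS = 2/sin(2λ) = 2/(2 sin λ cos λ) = 1/(sin λ cos λ) = (1/cos λ)(1/sin λ) = sec λ csc λ = RHS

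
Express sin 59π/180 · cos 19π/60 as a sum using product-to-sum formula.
sin 59π/180 cos 19π/60 = (1/2)[sin(59π/180+19π/60) + sin(59π/180-19π/60)]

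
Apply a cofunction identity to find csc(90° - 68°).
csc(90° - 68°) = sec(68°) = 2.669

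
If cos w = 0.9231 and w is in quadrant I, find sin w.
sin w = 0.3846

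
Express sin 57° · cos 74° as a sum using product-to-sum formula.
sin 57° cos 74° = (1/2)[sin(57°+74°) + sin(57°-74°)]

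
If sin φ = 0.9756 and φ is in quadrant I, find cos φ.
cos φ = 0.2196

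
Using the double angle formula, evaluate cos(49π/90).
cos(49π/90) = cos²49π/180 - sin²49π/180 = -0.1392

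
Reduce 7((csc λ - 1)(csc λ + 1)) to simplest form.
7((csc λ - 1)(csc λ + 1)) = 7(cot²λ) (using Diff. of squares)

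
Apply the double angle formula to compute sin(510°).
sin(510°) = 2 sin 255° cos 255° = 1/2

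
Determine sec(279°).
sec(279°) = 6.392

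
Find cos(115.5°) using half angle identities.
cos(115.5°) = -√((1 + cos 231°)/2) = -0.4305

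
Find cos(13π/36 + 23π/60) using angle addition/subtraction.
cos(13π/36 + 23π/60) = cos 13π/36 cos 23π/60 - sin 13π/36 sin 23π/60 = -0.6947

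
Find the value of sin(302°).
sin(302°) = -0.848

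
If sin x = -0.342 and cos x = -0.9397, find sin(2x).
sin(2x) = 2 sin x cos x = 0.6428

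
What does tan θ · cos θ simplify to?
tan θ · cos θ = sin θ (using Quotient identity)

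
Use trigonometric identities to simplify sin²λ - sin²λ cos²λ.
sin²λ - sin²λ cos²λ = sin⁴λ (using Factoring)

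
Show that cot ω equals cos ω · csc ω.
RHS = cos ω · (1/sin ω) = cos ω/sin ω = cot ω = LHS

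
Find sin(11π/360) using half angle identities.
sin(11π/360) = √((1 - cos 11π/180)/2) = 0.09585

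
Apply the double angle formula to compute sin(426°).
sin(426°) = 2 sin 213° cos 213° = 0.9135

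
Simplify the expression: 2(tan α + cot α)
2(tan α + cot α) = 2(sec α csc α) (using Quotient identities)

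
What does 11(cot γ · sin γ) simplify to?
11(cot γ · sin γ) = 11(cos γ) (using Quotient identity)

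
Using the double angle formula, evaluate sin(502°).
sin(502°) = 2 sin 251° cos 251° = 0.6157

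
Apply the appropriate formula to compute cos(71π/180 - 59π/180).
cos(71π/180 - 59π/180) = cos 71π/180 cos 59π/180 + sin 71π/180 sin 59π/180 = 0.9781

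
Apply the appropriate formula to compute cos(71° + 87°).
cos(71° + 87°) = cos 71° cos 87° - sin 71° sin 87° = -0.9272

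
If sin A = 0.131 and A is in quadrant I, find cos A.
cos A = 0.9914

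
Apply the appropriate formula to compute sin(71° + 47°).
sin(71° + 47°) = sin 71° cos 47° + cos 71° sin 47° = 0.8829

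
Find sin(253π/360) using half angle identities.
sin(253π/360) = √((1 - cos 253π/180)/2) = 0.8039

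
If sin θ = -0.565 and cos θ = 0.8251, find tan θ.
tan θ = sin θ / cos θ = -0.6848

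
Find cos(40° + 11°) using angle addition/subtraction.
cos(40° + 11°) = cos 40° cos 11° - sin 40° sin 11° = 0.6293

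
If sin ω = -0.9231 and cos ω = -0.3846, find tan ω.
tan ω = sin ω / cos ω = 2.4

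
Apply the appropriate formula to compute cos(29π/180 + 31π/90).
cos(29π/180 + 31π/90) = cos 29π/180 cos 31π/90 - sin 29π/180 sin 31π/90 = -0.01745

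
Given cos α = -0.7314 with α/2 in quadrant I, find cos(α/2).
cos(α/2) = ±√((1 + cos α)/2); positive since α/2 ∈ QI, so cos(α/2) = 0.3665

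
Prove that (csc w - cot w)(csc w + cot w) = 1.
LHS = csc²w - cot²w = (1 + cot²w) - cot²w = 1 = RHS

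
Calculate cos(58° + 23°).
cos(58° + 23°) = cos 58° cos 23° - sin 58° sin 23° = 0.1564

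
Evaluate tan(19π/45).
tan(19π/45) = 4.011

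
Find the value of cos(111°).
cos(111°) = -0.3584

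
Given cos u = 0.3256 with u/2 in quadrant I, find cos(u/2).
cos(u/2) = ±√((1 + cos u)/2); positive since u/2 ∈ QI, so cos(u/2) = 0.8141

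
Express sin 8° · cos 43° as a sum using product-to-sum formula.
sin 8° cos 43° = (1/2)[sin(8°+43°) + sin(8°-43°)]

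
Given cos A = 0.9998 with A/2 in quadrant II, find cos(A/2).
cos(A/2) = ±√((1 + cos A)/2); negative since A/2 ∈ QII, so cos(A/2) = -0.9999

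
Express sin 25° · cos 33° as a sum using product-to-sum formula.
sin 25° cos 33° = (1/2)[sin(25°+33°) + sin(25°-33°)]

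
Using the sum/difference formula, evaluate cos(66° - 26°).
cos(66° - 26°) = cos 66° cos 26° + sin 66° sin 26° = 0.766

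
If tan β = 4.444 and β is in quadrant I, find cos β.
cos β = 0.2195 (using tan²β + 1 = sec²β)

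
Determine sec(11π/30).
sec(11π/30) = 2.459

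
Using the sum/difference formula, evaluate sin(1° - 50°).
sin(1° - 50°) = sin 1° cos 50° - cos 1° sin 50° = -0.7547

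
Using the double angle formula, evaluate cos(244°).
cos(244°) = cos²122° - sin²122° = -0.4384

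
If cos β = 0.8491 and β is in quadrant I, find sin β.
sin β = 0.5282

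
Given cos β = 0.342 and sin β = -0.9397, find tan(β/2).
tan(β/2) = sin β / (1 + cos β) = -0.7002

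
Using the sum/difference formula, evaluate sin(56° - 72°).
sin(56° - 72°) = sin 56° cos 72° - cos 56° sin 72° = -0.2756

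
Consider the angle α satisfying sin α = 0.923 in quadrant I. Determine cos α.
cos α = √(1 - sin²α) = 0.3848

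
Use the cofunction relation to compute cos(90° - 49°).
cos(90° - 49°) = sin(49°) = 0.7547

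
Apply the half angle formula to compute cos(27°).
cos(27°) = √((1 + cos 54°)/2) = 0.891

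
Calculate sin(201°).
sin(201°) = -0.3584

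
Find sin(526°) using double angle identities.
sin(526°) = 2 sin 263° cos 263° = 0.2419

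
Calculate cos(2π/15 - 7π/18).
cos(2π/15 - 7π/18) = cos 2π/15 cos 7π/18 + sin 2π/15 sin 7π/18 = 0.6947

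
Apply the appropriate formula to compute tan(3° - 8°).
tan(3° - 8°) = (tan 3° - tan 8°)/(1 + tan 3° tan 8°) = -0.08749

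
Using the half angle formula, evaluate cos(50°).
cos(50°) = √((1 + cos 100°)/2) = 0.6428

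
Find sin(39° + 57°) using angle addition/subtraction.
sin(39° + 57°) = sin 39° cos 57° + cos 39° sin 57° = 0.9945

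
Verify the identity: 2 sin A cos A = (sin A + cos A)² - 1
RHS = sin²A + 2 sin A cos A + cos²A - 1 = (sin²A + cos²A) + 2 sin A cos A - 1 = 1 + 2 sin A cos A - 1 = 2 sin A cos A = LHS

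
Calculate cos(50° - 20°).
cos(50° - 20°) = cos 50° cos 20° + sin 50° sin 20° = √3/2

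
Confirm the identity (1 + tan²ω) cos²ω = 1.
LHS = sec²ω · cos²ω = (1/cos²ω) · cos²ω = 1 = RHS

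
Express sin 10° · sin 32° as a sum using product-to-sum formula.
sin 10° sin 32° = (1/2)[cos(10°-32°) - cos(10°+32°)]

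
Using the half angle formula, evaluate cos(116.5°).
cos(116.5°) = -√((1 + cos 233°)/2) = -0.4462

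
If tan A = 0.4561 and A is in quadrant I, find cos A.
cos A = 0.9098 (using tan²A + 1 = sec²A)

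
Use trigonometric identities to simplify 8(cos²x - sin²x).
8(cos²x - sin²x) = 8(cos(2x)) (using Double angle)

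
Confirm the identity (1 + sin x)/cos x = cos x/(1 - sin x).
LHS = (1 + sin x)(1 - sin x) / (cos x(1 - sin x)) = (1 - sin²x) / (cos x(1 - sin x)) = cos²x / (cos x(1 - sin x)) = cos x/(1 - sin x) = RHS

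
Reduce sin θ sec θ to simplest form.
sin θ sec θ = tan θ (using Reciprocal + quotient)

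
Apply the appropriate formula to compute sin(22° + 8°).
sin(22° + 8°) = sin 22° cos 8° + cos 22° sin 8° = 1/2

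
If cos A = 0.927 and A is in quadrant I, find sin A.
sin A = 0.3751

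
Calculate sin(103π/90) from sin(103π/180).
sin(103π/90) = 2 sin 103π/180 cos 103π/180 = -0.4384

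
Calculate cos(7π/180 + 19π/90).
cos(7π/180 + 19π/90) = cos 7π/180 cos 19π/90 - sin 7π/180 sin 19π/90 = √2/2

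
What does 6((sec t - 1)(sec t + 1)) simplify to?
6((sec t - 1)(sec t + 1)) = 6(tan²t) (using Diff. of squares)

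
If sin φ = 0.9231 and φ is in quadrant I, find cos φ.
cos φ = 0.3846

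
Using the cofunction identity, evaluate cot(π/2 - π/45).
cot(π/2 - π/45) = tan(π/45) = 0.06993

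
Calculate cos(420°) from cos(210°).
cos(420°) = cos²210° - sin²210° = 1/2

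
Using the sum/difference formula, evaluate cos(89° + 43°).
cos(89° + 43°) = cos 89° cos 43° - sin 89° sin 43° = -0.6691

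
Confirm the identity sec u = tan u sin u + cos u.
RHS = sin²u/cos u + cos u = (sin²u + cos²u)/cos u = 1/cos u = sec u = LHS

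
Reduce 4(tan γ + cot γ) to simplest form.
4(tan γ + cot γ) = 4(sec γ csc γ) (using Quotient identities)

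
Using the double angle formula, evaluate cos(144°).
cos(144°) = cos²72° - sin²72° = -0.809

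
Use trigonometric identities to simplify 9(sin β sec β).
9(sin β sec β) = 9(tan β) (using Reciprocal + quotient)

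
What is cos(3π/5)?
cos(3π/5) = -0.309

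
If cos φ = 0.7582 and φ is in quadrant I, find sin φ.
sin φ = 0.652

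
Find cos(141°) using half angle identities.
cos(141°) = -√((1 + cos 282°)/2) = -0.7771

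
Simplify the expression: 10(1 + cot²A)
10(1 + cot²A) = 10(csc²A) (using Pythagorean identity)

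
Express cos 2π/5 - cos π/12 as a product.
cos 2π/5 - cos π/12 = -2 sin(29π/120) sin(19π/120)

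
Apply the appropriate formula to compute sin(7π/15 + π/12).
sin(7π/15 + π/12) = sin 7π/15 cos π/12 + cos 7π/15 sin π/12 = 0.9877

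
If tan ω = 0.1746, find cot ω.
cot ω = 1/tan ω = 5.727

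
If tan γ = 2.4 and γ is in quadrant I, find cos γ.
cos γ = 0.3846 (using tan²γ + 1 = sec²γ)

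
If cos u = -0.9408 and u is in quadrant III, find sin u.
sin u = -0.339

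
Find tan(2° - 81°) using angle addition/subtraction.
tan(2° - 81°) = (tan 2° - tan 81°)/(1 + tan 2° tan 81°) = -5.145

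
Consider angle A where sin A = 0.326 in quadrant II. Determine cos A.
cos A = ±√(1 - sin²A) = -0.9454 (negative in QII)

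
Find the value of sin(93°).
sin(93°) = 0.9986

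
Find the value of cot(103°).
cot(103°) = -0.2309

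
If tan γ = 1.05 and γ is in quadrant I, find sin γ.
sin γ = 0.7241 (using tan²γ + 1 = sec²γ)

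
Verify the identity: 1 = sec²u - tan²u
RHS = 1/cos²u - sin²u/cos²u = (1 - sin²u)/cos²u = cos²u/cos²u = 1 = LHS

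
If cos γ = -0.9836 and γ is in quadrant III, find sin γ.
sin γ = -0.1804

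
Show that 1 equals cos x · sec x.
RHS = cos x · (1/cos x) = 1 = LHS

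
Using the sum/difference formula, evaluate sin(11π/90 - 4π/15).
sin(11π/90 - 4π/15) = sin 11π/90 cos 4π/15 - cos 11π/90 sin 4π/15 = -0.4384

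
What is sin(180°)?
sin(180°) = 0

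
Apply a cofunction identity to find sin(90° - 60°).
sin(90° - 60°) = cos(60°) = 1/2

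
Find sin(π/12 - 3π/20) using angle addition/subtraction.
sin(π/12 - 3π/20) = sin π/12 cos 3π/20 - cos π/12 sin 3π/20 = -0.2079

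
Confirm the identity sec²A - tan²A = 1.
LHS = 1/cos²A - sin²A/cos²A = (1 - sin²A)/cos²A = cos²A/cos²A = 1 = RHS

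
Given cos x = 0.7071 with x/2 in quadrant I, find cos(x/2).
cos(x/2) = ±√((1 + cos x)/2); positive since x/2 ∈ QI, so cos(x/2) = 0.9239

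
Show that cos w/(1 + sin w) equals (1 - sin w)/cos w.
RHS = (1 - sin w)(1 + sin w) / (cos w(1 + sin w)) = (1 - sin²w) / (cos w(1 + sin w)) = cos²w / (cos w(1 + sin w)) = cos w/(1 + sin w) = LHS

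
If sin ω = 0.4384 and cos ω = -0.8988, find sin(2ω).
sin(2ω) = 2 sin ω cos ω = -0.7881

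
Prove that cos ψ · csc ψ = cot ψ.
LHS = cos ψ · (1/sin ψ) = cos ψ/sin ψ = cot ψ = RHS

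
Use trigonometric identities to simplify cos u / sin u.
cos u / sin u = cot u (using Quotient identity)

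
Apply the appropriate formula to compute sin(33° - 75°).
sin(33° - 75°) = sin 33° cos 75° - cos 33° sin 75° = -0.6691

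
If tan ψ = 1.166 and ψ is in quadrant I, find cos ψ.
cos ψ = 0.651 (using tan²ψ + 1 = sec²ψ)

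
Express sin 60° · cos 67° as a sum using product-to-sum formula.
sin 60° cos 67° = (1/2)[sin(60°+67°) + sin(60°-67°)]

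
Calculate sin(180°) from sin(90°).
sin(180°) = 2 sin 90° cos 90° = 0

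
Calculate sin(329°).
sin(329°) = -0.515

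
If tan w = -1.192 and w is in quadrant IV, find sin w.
sin w = -0.7661 (using tan²w + 1 = sec²w)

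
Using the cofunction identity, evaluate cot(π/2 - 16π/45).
cot(π/2 - 16π/45) = tan(16π/45) = 2.05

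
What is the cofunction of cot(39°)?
cot(39°) = tan(90° - 39°) = tan(51°)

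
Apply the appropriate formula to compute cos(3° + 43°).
cos(3° + 43°) = cos 3° cos 43° - sin 3° sin 43° = 0.6947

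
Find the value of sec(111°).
sec(111°) = -2.79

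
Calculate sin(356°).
sin(356°) = -0.06976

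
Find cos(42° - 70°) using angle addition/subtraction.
cos(42° - 70°) = cos 42° cos 70° + sin 42° sin 70° = 0.8829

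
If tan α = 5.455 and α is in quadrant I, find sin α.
sin α = 0.9836 (using tan²α + 1 = sec²α)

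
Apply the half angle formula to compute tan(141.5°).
tan(141.5°) = sin 283° / (1 + cos 283°) = -0.7954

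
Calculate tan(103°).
tan(103°) = -4.331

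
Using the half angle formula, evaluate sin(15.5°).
sin(15.5°) = √((1 - cos 31°)/2) = 0.2672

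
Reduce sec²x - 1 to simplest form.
sec²x - 1 = tan²x (using Pythagorean identity)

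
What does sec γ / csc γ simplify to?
sec γ / csc γ = tan γ (using Reciprocal identities)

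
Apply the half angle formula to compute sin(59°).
sin(59°) = √((1 - cos 118°)/2) = 0.8572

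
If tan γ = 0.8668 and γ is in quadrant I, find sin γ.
sin γ = 0.655 (using tan²γ + 1 = sec²γ)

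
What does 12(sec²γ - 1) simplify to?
12(sec²γ - 1) = 12(tan²γ) (using Pythagorean identity)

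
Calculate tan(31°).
tan(31°) = 0.6009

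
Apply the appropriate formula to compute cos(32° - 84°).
cos(32° - 84°) = cos 32° cos 84° + sin 32° sin 84° = 0.6157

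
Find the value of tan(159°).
tan(159°) = -0.3839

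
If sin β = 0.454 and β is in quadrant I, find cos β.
cos β = 0.891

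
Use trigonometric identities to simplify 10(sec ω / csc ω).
10(sec ω / csc ω) = 10(tan ω) (using Reciprocal identities)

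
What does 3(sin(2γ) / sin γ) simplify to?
3(sin(2γ) / sin γ) = 3(2 cos γ) (using Double angle)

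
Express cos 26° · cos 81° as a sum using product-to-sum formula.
cos 26° cos 81° = (1/2)[cos(26°-81°) + cos(26°+81°)]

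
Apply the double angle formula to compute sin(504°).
sin(504°) = 2 sin 252° cos 252° = 0.5878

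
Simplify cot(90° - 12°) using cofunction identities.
cot(90° - 12°) = tan(12°)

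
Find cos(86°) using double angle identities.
cos(86°) = cos²43° - sin²43° = 0.06976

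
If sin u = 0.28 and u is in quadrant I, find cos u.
cos u = 0.96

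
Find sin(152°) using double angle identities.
sin(152°) = 2 sin 76° cos 76° = 0.4695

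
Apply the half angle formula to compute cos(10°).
cos(10°) = √((1 + cos 20°)/2) = 0.9848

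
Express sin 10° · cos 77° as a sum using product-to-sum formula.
sin 10° cos 77° = (1/2)[sin(10°+77°) + sin(10°-77°)]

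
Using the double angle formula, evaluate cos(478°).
cos(478°) = cos²239° - sin²239° = -0.4695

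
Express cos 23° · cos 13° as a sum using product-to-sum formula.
cos 23° cos 13° = (1/2)[cos(23°-13°) + cos(23°+13°)]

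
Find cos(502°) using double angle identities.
cos(502°) = 1 - 2sin²251° = -0.788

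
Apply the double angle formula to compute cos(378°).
cos(378°) = 2cos²189° - 1 = 0.9511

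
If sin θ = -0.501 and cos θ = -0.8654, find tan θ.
tan θ = sin θ / cos θ = 0.5789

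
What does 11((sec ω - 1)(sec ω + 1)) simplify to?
11((sec ω - 1)(sec ω + 1)) = 11(tan²ω) (using Diff. of squares)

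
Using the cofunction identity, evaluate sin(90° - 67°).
sin(90° - 67°) = cos(67°) = 0.3907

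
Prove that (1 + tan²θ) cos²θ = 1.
LHS = sec²θ · cos²θ = (1/cos²θ) · cos²θ = 1 = RHS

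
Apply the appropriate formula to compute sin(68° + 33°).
sin(68° + 33°) = sin 68° cos 33° + cos 68° sin 33° = 0.9816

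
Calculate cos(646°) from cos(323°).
cos(646°) = 2cos²323° - 1 = 0.2756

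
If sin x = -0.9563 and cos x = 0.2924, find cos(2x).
cos(2x) = cos²x - sin²x = -0.829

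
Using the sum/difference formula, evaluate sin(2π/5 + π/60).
sin(2π/5 + π/60) = sin 2π/5 cos π/60 + cos 2π/5 sin π/60 = (√6+√2)/4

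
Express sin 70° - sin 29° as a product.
sin 70° - sin 29° = 2 cos(49.5°) sin(20.5°)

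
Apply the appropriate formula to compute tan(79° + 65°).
tan(79° + 65°) = (tan 79° + tan 65°)/(1 - tan 79° tan 65°) = -0.7265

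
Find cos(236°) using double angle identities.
cos(236°) = cos²118° - sin²118° = -0.5592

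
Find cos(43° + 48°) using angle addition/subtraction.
cos(43° + 48°) = cos 43° cos 48° - sin 43° sin 48° = -0.01745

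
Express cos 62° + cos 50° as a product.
cos 62° + cos 50° = 2 cos(56°) cos(6°)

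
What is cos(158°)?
cos(158°) = -0.9272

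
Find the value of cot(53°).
cot(53°) = 0.7536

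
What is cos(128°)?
cos(128°) = -0.6157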